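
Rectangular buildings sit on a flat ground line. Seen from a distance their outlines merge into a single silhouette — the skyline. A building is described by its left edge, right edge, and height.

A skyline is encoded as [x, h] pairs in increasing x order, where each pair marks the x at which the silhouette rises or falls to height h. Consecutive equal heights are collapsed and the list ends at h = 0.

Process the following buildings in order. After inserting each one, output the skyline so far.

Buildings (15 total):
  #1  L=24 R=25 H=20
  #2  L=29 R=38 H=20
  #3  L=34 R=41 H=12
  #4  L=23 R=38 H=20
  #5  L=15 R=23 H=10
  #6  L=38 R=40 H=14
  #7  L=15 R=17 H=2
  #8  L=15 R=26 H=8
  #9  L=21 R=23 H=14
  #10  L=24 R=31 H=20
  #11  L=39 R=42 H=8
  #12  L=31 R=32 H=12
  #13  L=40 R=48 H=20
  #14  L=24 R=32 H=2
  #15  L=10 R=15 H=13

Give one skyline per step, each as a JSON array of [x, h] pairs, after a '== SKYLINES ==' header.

== SKYLINES ==
[[24,20],[25,0]]
[[24,20],[25,0],[29,20],[38,0]]
[[24,20],[25,0],[29,20],[38,12],[41,0]]
[[23,20],[38,12],[41,0]]
[[15,10],[23,20],[38,12],[41,0]]
[[15,10],[23,20],[38,14],[40,12],[41,0]]
[[15,10],[23,20],[38,14],[40,12],[41,0]]
[[15,10],[23,20],[38,14],[40,12],[41,0]]
[[15,10],[21,14],[23,20],[38,14],[40,12],[41,0]]
[[15,10],[21,14],[23,20],[38,14],[40,12],[41,0]]
[[15,10],[21,14],[23,20],[38,14],[40,12],[41,8],[42,0]]
[[15,10],[21,14],[23,20],[38,14],[40,12],[41,8],[42,0]]
[[15,10],[21,14],[23,20],[38,14],[40,20],[48,0]]
[[15,10],[21,14],[23,20],[38,14],[40,20],[48,0]]
[[10,13],[15,10],[21,14],[23,20],[38,14],[40,20],[48,0]]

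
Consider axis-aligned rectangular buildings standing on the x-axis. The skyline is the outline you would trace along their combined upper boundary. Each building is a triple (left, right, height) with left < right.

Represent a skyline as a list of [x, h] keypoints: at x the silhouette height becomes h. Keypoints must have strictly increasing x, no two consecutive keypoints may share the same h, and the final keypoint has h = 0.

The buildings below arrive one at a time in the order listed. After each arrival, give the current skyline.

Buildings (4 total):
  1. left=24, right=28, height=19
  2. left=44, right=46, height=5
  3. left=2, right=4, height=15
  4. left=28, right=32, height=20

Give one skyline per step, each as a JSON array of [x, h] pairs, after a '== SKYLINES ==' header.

== SKYLINES ==
[[24,19],[28,0]]
[[24,19],[28,0],[44,5],[46,0]]
[[2,15],[4,0],[24,19],[28,0],[44,5],[46,0]]
[[2,15],[4,0],[24,19],[28,20],[32,0],[44,5],[46,0]]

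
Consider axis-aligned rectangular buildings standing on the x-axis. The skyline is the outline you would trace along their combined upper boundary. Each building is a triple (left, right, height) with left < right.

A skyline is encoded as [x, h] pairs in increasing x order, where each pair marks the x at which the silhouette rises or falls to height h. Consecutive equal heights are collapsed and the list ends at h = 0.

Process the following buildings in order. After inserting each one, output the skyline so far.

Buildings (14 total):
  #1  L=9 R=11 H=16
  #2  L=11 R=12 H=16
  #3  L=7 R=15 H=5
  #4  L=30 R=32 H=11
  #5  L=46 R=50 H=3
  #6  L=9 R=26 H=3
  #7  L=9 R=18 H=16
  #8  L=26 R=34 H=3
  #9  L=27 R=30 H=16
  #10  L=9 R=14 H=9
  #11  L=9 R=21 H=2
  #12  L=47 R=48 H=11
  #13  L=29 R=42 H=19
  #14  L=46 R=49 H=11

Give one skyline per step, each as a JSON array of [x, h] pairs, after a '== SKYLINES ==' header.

== SKYLINES ==
[[9,16],[11,0]]
[[9,16],[12,0]]
[[7,5],[9,16],[12,5],[15,0]]
[[7,5],[9,16],[12,5],[15,0],[30,11],[32,0]]
[[7,5],[9,16],[12,5],[15,0],[30,11],[32,0],[46,3],[50,0]]
[[7,5],[9,16],[12,5],[15,3],[26,0],[30,11],[32,0],[46,3],[50,0]]
[[7,5],[9,16],[18,3],[26,0],[30,11],[32,0],[46,3],[50,0]]
[[7,5],[9,16],[18,3],[30,11],[32,3],[34,0],[46,3],[50,0]]
[[7,5],[9,16],[18,3],[27,16],[30,11],[32,3],[34,0],[46,3],[50,0]]
[[7,5],[9,16],[18,3],[27,16],[30,11],[32,3],[34,0],[46,3],[50,0]]
[[7,5],[9,16],[18,3],[27,16],[30,11],[32,3],[34,0],[46,3],[50,0]]
[[7,5],[9,16],[18,3],[27,16],[30,11],[32,3],[34,0],[46,3],[47,11],[48,3],[50,0]]
[[7,5],[9,16],[18,3],[27,16],[29,19],[42,0],[46,3],[47,11],[48,3],[50,0]]
[[7,5],[9,16],[18,3],[27,16],[29,19],[42,0],[46,11],[49,3],[50,0]]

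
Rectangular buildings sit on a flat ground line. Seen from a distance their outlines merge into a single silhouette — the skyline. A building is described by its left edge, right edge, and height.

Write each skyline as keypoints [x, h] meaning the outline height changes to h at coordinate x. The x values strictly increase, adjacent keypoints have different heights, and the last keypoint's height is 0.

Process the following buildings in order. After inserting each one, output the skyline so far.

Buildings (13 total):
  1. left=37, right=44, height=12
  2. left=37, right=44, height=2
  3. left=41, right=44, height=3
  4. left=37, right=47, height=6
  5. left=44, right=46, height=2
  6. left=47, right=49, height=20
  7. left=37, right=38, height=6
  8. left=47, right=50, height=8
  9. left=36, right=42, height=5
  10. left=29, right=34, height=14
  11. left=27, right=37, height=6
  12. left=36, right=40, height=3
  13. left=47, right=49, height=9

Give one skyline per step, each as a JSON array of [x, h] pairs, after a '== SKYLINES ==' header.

== SKYLINES ==
[[37,12],[44,0]]
[[37,12],[44,0]]
[[37,12],[44,0]]
[[37,12],[44,6],[47,0]]
[[37,12],[44,6],[47,0]]
[[37,12],[44,6],[47,20],[49,0]]
[[37,12],[44,6],[47,20],[49,0]]
[[37,12],[44,6],[47,20],[49,8],[50,0]]
[[36,5],[37,12],[44,6],[47,20],[49,8],[50,0]]
[[29,14],[34,0],[36,5],[37,12],[44,6],[47,20],[49,8],[50,0]]
[[27,6],[29,14],[34,6],[37,12],[44,6],[47,20],[49,8],[50,0]]
[[27,6],[29,14],[34,6],[37,12],[44,6],[47,20],[49,8],[50,0]]
[[27,6],[29,14],[34,6],[37,12],[44,6],[47,20],[49,8],[50,0]]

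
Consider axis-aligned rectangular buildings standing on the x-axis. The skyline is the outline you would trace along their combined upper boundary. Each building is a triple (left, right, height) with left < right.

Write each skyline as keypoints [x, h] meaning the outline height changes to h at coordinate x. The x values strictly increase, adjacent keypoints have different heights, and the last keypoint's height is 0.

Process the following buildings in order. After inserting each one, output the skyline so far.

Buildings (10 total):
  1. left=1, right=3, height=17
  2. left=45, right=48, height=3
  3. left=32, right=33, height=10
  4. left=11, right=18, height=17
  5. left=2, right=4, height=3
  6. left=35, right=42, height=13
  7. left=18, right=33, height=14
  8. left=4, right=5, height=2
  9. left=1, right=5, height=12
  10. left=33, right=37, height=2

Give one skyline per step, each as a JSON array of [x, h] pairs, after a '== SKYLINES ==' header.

== SKYLINES ==
[[1,17],[3,0]]
[[1,17],[3,0],[45,3],[48,0]]
[[1,17],[3,0],[32,10],[33,0],[45,3],[48,0]]
[[1,17],[3,0],[11,17],[18,0],[32,10],[33,0],[45,3],[48,0]]
[[1,17],[3,3],[4,0],[11,17],[18,0],[32,10],[33,0],[45,3],[48,0]]
[[1,17],[3,3],[4,0],[11,17],[18,0],[32,10],[33,0],[35,13],[42,0],[45,3],[48,0]]
[[1,17],[3,3],[4,0],[11,17],[18,14],[33,0],[35,13],[42,0],[45,3],[48,0]]
[[1,17],[3,3],[4,2],[5,0],[11,17],[18,14],[33,0],[35,13],[42,0],[45,3],[48,0]]
[[1,17],[3,12],[5,0],[11,17],[18,14],[33,0],[35,13],[42,0],[45,3],[48,0]]
[[1,17],[3,12],[5,0],[11,17],[18,14],[33,2],[35,13],[42,0],[45,3],[48,0]]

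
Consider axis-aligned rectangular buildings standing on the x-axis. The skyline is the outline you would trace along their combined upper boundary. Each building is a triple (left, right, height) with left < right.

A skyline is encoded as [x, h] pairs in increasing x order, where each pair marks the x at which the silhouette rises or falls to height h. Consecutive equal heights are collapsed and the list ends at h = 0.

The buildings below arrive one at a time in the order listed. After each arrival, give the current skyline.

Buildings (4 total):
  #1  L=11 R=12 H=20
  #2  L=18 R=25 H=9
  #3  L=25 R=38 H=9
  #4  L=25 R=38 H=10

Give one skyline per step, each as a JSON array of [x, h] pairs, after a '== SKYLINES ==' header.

== SKYLINES ==
[[11,20],[12,0]]
[[11,20],[12,0],[18,9],[25,0]]
[[11,20],[12,0],[18,9],[38,0]]
[[11,20],[12,0],[18,9],[25,10],[38,0]]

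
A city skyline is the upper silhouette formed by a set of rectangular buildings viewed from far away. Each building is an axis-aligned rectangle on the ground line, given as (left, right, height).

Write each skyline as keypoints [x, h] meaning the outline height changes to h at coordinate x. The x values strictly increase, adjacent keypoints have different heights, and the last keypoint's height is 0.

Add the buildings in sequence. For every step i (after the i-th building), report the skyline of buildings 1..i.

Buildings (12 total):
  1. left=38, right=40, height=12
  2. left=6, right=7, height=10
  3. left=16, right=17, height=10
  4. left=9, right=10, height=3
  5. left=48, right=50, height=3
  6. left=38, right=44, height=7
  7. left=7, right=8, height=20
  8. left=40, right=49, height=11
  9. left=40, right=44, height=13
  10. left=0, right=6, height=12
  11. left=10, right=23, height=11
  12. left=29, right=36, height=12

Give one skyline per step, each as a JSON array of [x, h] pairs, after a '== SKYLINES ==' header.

== SKYLINES ==
[[38,12],[40,0]]
[[6,10],[7,0],[38,12],[40,0]]
[[6,10],[7,0],[16,10],[17,0],[38,12],[40,0]]
[[6,10],[7,0],[9,3],[10,0],[16,10],[17,0],[38,12],[40,0]]
[[6,10],[7,0],[9,3],[10,0],[16,10],[17,0],[38,12],[40,0],[48,3],[50,0]]
[[6,10],[7,0],[9,3],[10,0],[16,10],[17,0],[38,12],[40,7],[44,0],[48,3],[50,0]]
[[6,10],[7,20],[8,0],[9,3],[10,0],[16,10],[17,0],[38,12],[40,7],[44,0],[48,3],[50,0]]
[[6,10],[7,20],[8,0],[9,3],[10,0],[16,10],[17,0],[38,12],[40,11],[49,3],[50,0]]
[[6,10],[7,20],[8,0],[9,3],[10,0],[16,10],[17,0],[38,12],[40,13],[44,11],[49,3],[50,0]]
[[0,12],[6,10],[7,20],[8,0],[9,3],[10,0],[16,10],[17,0],[38,12],[40,13],[44,11],[49,3],[50,0]]
[[0,12],[6,10],[7,20],[8,0],[9,3],[10,11],[23,0],[38,12],[40,13],[44,11],[49,3],[50,0]]
[[0,12],[6,10],[7,20],[8,0],[9,3],[10,11],[23,0],[29,12],[36,0],[38,12],[40,13],[44,11],[49,3],[50,0]]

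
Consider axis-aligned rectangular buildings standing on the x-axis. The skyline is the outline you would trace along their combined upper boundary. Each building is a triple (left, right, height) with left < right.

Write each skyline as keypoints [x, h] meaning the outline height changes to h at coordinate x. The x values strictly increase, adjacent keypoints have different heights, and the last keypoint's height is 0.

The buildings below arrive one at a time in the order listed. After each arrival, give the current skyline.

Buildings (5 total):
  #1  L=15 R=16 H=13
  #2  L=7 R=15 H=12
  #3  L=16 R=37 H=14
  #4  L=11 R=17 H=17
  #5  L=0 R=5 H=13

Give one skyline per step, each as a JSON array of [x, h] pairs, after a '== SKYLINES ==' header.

== SKYLINES ==
[[15,13],[16,0]]
[[7,12],[15,13],[16,0]]
[[7,12],[15,13],[16,14],[37,0]]
[[7,12],[11,17],[17,14],[37,0]]
[[0,13],[5,0],[7,12],[11,17],[17,14],[37,0]]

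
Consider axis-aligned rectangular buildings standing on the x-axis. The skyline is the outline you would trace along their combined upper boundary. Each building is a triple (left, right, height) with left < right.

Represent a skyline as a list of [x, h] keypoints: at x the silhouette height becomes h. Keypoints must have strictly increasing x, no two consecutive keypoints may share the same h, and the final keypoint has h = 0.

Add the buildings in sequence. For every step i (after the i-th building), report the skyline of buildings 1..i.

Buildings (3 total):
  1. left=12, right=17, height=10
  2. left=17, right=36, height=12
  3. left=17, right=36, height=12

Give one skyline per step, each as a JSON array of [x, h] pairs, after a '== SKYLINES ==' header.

== SKYLINES ==
[[12,10],[17,0]]
[[12,10],[17,12],[36,0]]
[[12,10],[17,12],[36,0]]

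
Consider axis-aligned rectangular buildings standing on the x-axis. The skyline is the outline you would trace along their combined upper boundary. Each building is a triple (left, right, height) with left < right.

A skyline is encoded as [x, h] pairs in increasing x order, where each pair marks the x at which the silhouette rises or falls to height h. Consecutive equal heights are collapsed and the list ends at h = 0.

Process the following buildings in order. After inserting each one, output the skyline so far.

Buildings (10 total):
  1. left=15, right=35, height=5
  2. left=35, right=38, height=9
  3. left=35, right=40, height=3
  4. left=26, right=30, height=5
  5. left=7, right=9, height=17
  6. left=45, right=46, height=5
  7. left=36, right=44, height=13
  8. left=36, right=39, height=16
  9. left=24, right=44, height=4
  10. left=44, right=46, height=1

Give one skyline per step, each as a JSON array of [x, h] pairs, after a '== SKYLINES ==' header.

== SKYLINES ==
[[15,5],[35,0]]
[[15,5],[35,9],[38,0]]
[[15,5],[35,9],[38,3],[40,0]]
[[15,5],[35,9],[38,3],[40,0]]
[[7,17],[9,0],[15,5],[35,9],[38,3],[40,0]]
[[7,17],[9,0],[15,5],[35,9],[38,3],[40,0],[45,5],[46,0]]
[[7,17],[9,0],[15,5],[35,9],[36,13],[44,0],[45,5],[46,0]]
[[7,17],[9,0],[15,5],[35,9],[36,16],[39,13],[44,0],[45,5],[46,0]]
[[7,17],[9,0],[15,5],[35,9],[36,16],[39,13],[44,0],[45,5],[46,0]]
[[7,17],[9,0],[15,5],[35,9],[36,16],[39,13],[44,1],[45,5],[46,0]]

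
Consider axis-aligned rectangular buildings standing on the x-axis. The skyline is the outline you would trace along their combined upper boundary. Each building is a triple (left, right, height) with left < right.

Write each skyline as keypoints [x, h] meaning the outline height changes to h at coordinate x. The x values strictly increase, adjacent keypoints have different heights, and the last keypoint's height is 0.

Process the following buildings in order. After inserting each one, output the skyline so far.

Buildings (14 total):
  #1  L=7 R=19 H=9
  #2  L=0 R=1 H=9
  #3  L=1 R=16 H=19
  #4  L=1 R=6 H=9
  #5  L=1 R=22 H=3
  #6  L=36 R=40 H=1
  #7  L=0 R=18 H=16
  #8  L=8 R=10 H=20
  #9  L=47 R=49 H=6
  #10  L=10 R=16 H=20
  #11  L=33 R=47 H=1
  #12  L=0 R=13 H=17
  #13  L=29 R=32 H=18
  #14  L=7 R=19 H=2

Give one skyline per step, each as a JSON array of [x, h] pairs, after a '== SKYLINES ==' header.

== SKYLINES ==
[[7,9],[19,0]]
[[0,9],[1,0],[7,9],[19,0]]
[[0,9],[1,19],[16,9],[19,0]]
[[0,9],[1,19],[16,9],[19,0]]
[[0,9],[1,19],[16,9],[19,3],[22,0]]
[[0,9],[1,19],[16,9],[19,3],[22,0],[36,1],[40,0]]
[[0,16],[1,19],[16,16],[18,9],[19,3],[22,0],[36,1],[40,0]]
[[0,16],[1,19],[8,20],[10,19],[16,16],[18,9],[19,3],[22,0],[36,1],[40,0]]
[[0,16],[1,19],[8,20],[10,19],[16,16],[18,9],[19,3],[22,0],[36,1],[40,0],[47,6],[49,0]]
[[0,16],[1,19],[8,20],[16,16],[18,9],[19,3],[22,0],[36,1],[40,0],[47,6],[49,0]]
[[0,16],[1,19],[8,20],[16,16],[18,9],[19,3],[22,0],[33,1],[47,6],[49,0]]
[[0,17],[1,19],[8,20],[16,16],[18,9],[19,3],[22,0],[33,1],[47,6],[49,0]]
[[0,17],[1,19],[8,20],[16,16],[18,9],[19,3],[22,0],[29,18],[32,0],[33,1],[47,6],[49,0]]
[[0,17],[1,19],[8,20],[16,16],[18,9],[19,3],[22,0],[29,18],[32,0],[33,1],[47,6],[49,0]]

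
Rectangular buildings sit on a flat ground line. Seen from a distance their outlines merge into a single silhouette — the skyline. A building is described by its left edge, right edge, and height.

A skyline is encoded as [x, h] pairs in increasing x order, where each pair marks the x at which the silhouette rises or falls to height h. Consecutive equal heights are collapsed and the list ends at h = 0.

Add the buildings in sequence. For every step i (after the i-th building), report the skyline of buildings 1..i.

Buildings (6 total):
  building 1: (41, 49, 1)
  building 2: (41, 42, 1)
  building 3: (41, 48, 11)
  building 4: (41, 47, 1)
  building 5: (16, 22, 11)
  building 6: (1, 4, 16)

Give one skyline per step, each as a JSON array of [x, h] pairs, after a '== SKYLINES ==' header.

== SKYLINES ==
[[41,1],[49,0]]
[[41,1],[49,0]]
[[41,11],[48,1],[49,0]]
[[41,11],[48,1],[49,0]]
[[16,11],[22,0],[41,11],[48,1],[49,0]]
[[1,16],[4,0],[16,11],[22,0],[41,11],[48,1],[49,0]]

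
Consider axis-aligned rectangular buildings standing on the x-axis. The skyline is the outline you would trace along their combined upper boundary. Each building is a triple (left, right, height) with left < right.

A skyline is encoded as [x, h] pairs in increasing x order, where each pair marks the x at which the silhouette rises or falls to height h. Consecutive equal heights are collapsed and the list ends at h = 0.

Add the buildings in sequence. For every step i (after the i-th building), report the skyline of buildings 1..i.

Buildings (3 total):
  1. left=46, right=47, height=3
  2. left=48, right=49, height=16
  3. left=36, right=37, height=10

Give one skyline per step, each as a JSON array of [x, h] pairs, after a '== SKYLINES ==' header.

== SKYLINES ==
[[46,3],[47,0]]
[[46,3],[47,0],[48,16],[49,0]]
[[36,10],[37,0],[46,3],[47,0],[48,16],[49,0]]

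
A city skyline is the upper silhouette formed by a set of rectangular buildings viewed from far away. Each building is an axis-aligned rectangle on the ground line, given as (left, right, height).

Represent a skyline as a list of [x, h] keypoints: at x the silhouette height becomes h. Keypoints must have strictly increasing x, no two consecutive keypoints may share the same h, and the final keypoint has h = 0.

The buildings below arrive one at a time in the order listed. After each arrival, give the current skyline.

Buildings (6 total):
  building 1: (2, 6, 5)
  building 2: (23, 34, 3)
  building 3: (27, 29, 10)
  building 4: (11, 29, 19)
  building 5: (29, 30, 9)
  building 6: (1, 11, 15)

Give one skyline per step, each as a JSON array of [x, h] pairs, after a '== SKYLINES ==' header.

== SKYLINES ==
[[2,5],[6,0]]
[[2,5],[6,0],[23,3],[34,0]]
[[2,5],[6,0],[23,3],[27,10],[29,3],[34,0]]
[[2,5],[6,0],[11,19],[29,3],[34,0]]
[[2,5],[6,0],[11,19],[29,9],[30,3],[34,0]]
[[1,15],[11,19],[29,9],[30,3],[34,0]]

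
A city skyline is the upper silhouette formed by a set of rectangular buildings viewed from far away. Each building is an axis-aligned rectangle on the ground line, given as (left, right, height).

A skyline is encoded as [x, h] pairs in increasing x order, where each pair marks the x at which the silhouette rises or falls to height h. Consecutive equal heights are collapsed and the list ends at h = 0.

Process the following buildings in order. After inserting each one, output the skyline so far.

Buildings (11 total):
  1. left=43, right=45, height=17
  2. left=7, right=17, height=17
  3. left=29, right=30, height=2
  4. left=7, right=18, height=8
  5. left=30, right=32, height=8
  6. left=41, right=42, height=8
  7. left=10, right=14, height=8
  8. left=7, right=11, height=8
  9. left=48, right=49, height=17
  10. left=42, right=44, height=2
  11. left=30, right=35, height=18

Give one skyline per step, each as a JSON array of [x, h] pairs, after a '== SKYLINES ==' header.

== SKYLINES ==
[[43,17],[45,0]]
[[7,17],[17,0],[43,17],[45,0]]
[[7,17],[17,0],[29,2],[30,0],[43,17],[45,0]]
[[7,17],[17,8],[18,0],[29,2],[30,0],[43,17],[45,0]]
[[7,17],[17,8],[18,0],[29,2],[30,8],[32,0],[43,17],[45,0]]
[[7,17],[17,8],[18,0],[29,2],[30,8],[32,0],[41,8],[42,0],[43,17],[45,0]]
[[7,17],[17,8],[18,0],[29,2],[30,8],[32,0],[41,8],[42,0],[43,17],[45,0]]
[[7,17],[17,8],[18,0],[29,2],[30,8],[32,0],[41,8],[42,0],[43,17],[45,0]]
[[7,17],[17,8],[18,0],[29,2],[30,8],[32,0],[41,8],[42,0],[43,17],[45,0],[48,17],[49,0]]
[[7,17],[17,8],[18,0],[29,2],[30,8],[32,0],[41,8],[42,2],[43,17],[45,0],[48,17],[49,0]]
[[7,17],[17,8],[18,0],[29,2],[30,18],[35,0],[41,8],[42,2],[43,17],[45,0],[48,17],[49,0]]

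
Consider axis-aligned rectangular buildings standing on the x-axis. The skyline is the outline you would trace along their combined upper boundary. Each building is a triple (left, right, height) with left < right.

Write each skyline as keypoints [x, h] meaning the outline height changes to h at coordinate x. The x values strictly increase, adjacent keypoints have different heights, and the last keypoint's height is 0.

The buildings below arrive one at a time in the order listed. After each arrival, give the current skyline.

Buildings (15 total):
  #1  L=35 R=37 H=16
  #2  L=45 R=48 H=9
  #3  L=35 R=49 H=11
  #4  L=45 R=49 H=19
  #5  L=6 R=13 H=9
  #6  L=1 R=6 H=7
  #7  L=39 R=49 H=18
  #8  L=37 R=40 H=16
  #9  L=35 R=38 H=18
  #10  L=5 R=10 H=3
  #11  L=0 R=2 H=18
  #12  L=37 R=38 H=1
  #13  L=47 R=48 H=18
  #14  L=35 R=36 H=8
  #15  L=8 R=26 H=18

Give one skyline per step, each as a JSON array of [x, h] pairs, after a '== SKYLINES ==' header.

== SKYLINES ==
[[35,16],[37,0]]
[[35,16],[37,0],[45,9],[48,0]]
[[35,16],[37,11],[49,0]]
[[35,16],[37,11],[45,19],[49,0]]
[[6,9],[13,0],[35,16],[37,11],[45,19],[49,0]]
[[1,7],[6,9],[13,0],[35,16],[37,11],[45,19],[49,0]]
[[1,7],[6,9],[13,0],[35,16],[37,11],[39,18],[45,19],[49,0]]
[[1,7],[6,9],[13,0],[35,16],[39,18],[45,19],[49,0]]
[[1,7],[6,9],[13,0],[35,18],[38,16],[39,18],[45,19],[49,0]]
[[1,7],[6,9],[13,0],[35,18],[38,16],[39,18],[45,19],[49,0]]
[[0,18],[2,7],[6,9],[13,0],[35,18],[38,16],[39,18],[45,19],[49,0]]
[[0,18],[2,7],[6,9],[13,0],[35,18],[38,16],[39,18],[45,19],[49,0]]
[[0,18],[2,7],[6,9],[13,0],[35,18],[38,16],[39,18],[45,19],[49,0]]
[[0,18],[2,7],[6,9],[13,0],[35,18],[38,16],[39,18],[45,19],[49,0]]
[[0,18],[2,7],[6,9],[8,18],[26,0],[35,18],[38,16],[39,18],[45,19],[49,0]]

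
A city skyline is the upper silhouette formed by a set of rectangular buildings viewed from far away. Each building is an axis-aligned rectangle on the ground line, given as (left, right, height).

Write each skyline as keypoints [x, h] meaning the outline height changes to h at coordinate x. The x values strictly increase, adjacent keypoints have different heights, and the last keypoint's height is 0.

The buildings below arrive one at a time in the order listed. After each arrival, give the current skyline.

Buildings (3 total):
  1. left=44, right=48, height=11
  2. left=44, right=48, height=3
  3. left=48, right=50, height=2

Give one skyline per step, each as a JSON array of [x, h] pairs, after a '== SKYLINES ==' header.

== SKYLINES ==
[[44,11],[48,0]]
[[44,11],[48,0]]
[[44,11],[48,2],[50,0]]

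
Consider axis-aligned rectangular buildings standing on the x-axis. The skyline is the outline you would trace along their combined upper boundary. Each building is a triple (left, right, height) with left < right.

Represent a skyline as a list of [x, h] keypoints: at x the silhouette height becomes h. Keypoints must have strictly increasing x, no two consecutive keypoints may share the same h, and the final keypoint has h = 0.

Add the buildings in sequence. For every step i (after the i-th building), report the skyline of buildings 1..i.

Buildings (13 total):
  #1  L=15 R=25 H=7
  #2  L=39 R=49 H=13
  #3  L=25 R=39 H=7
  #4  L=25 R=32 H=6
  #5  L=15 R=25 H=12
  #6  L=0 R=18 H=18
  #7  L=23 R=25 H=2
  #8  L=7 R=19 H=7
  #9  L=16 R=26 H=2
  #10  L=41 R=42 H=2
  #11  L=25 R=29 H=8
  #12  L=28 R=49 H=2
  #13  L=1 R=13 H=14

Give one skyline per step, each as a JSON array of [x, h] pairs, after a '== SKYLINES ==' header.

== SKYLINES ==
[[15,7],[25,0]]
[[15,7],[25,0],[39,13],[49,0]]
[[15,7],[39,13],[49,0]]
[[15,7],[39,13],[49,0]]
[[15,12],[25,7],[39,13],[49,0]]
[[0,18],[18,12],[25,7],[39,13],[49,0]]
[[0,18],[18,12],[25,7],[39,13],[49,0]]
[[0,18],[18,12],[25,7],[39,13],[49,0]]
[[0,18],[18,12],[25,7],[39,13],[49,0]]
[[0,18],[18,12],[25,7],[39,13],[49,0]]
[[0,18],[18,12],[25,8],[29,7],[39,13],[49,0]]
[[0,18],[18,12],[25,8],[29,7],[39,13],[49,0]]
[[0,18],[18,12],[25,8],[29,7],[39,13],[49,0]]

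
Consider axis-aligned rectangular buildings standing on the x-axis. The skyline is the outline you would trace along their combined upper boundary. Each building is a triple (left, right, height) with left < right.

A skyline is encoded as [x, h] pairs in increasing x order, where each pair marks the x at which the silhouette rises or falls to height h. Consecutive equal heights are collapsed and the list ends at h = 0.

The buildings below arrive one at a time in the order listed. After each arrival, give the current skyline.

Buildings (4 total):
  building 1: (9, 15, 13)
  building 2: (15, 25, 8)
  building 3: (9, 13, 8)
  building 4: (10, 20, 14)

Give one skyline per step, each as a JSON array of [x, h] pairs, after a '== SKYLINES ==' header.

== SKYLINES ==
[[9,13],[15,0]]
[[9,13],[15,8],[25,0]]
[[9,13],[15,8],[25,0]]
[[9,13],[10,14],[20,8],[25,0]]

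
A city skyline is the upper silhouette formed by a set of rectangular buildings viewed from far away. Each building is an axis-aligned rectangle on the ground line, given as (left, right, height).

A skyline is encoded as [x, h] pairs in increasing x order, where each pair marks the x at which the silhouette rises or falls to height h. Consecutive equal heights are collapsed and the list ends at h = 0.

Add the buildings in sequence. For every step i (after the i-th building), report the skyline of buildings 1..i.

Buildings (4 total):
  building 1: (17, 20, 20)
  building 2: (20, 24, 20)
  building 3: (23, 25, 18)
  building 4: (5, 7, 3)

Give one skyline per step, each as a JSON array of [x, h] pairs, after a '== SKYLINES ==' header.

== SKYLINES ==
[[17,20],[20,0]]
[[17,20],[24,0]]
[[17,20],[24,18],[25,0]]
[[5,3],[7,0],[17,20],[24,18],[25,0]]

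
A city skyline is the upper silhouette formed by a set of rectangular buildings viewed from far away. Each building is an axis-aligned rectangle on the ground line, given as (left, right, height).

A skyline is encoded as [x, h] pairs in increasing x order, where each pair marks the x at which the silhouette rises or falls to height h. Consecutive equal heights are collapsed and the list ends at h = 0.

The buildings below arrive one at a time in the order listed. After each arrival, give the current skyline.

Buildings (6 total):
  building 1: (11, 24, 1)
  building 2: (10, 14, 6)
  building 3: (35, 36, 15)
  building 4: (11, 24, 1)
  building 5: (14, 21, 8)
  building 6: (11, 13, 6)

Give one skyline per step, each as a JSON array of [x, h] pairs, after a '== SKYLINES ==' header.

== SKYLINES ==
[[11,1],[24,0]]
[[10,6],[14,1],[24,0]]
[[10,6],[14,1],[24,0],[35,15],[36,0]]
[[10,6],[14,1],[24,0],[35,15],[36,0]]
[[10,6],[14,8],[21,1],[24,0],[35,15],[36,0]]
[[10,6],[14,8],[21,1],[24,0],[35,15],[36,0]]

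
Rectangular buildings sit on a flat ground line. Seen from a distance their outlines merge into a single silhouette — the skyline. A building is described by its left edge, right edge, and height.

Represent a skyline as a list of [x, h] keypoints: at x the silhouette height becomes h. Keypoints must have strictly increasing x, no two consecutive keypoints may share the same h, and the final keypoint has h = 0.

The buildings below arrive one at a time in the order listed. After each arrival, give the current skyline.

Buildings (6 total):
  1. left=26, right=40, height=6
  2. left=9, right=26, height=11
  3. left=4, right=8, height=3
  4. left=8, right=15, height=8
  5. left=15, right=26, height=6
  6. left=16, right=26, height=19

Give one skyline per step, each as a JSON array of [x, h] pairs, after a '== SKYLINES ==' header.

== SKYLINES ==
[[26,6],[40,0]]
[[9,11],[26,6],[40,0]]
[[4,3],[8,0],[9,11],[26,6],[40,0]]
[[4,3],[8,8],[9,11],[26,6],[40,0]]
[[4,3],[8,8],[9,11],[26,6],[40,0]]
[[4,3],[8,8],[9,11],[16,19],[26,6],[40,0]]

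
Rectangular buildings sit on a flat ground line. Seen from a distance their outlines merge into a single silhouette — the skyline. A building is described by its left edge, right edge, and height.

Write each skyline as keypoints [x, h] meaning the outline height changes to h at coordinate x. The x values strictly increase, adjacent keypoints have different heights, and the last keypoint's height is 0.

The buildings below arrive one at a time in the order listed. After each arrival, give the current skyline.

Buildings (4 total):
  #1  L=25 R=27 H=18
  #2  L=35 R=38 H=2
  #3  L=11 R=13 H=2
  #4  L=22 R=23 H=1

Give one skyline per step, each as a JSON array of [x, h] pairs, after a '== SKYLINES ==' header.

== SKYLINES ==
[[25,18],[27,0]]
[[25,18],[27,0],[35,2],[38,0]]
[[11,2],[13,0],[25,18],[27,0],[35,2],[38,0]]
[[11,2],[13,0],[22,1],[23,0],[25,18],[27,0],[35,2],[38,0]]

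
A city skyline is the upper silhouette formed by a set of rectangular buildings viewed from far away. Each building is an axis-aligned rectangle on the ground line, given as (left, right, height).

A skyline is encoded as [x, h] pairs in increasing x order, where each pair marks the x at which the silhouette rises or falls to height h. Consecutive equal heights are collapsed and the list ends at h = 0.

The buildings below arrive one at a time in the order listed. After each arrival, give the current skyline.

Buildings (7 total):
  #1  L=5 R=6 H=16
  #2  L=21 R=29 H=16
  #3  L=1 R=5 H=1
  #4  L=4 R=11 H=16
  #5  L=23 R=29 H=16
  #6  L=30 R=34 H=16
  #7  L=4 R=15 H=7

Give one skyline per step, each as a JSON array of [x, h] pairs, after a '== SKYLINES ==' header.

== SKYLINES ==
[[5,16],[6,0]]
[[5,16],[6,0],[21,16],[29,0]]
[[1,1],[5,16],[6,0],[21,16],[29,0]]
[[1,1],[4,16],[11,0],[21,16],[29,0]]
[[1,1],[4,16],[11,0],[21,16],[29,0]]
[[1,1],[4,16],[11,0],[21,16],[29,0],[30,16],[34,0]]
[[1,1],[4,16],[11,7],[15,0],[21,16],[29,0],[30,16],[34,0]]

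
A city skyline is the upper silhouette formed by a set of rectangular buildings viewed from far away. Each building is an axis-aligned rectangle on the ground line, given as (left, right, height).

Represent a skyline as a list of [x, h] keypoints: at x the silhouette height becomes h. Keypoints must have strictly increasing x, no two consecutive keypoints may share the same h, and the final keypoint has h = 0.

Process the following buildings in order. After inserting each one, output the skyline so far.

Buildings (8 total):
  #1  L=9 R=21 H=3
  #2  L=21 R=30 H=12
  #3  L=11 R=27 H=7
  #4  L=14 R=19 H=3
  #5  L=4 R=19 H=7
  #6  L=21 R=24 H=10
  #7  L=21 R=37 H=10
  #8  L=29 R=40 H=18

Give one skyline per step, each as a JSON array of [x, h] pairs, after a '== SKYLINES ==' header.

== SKYLINES ==
[[9,3],[21,0]]
[[9,3],[21,12],[30,0]]
[[9,3],[11,7],[21,12],[30,0]]
[[9,3],[11,7],[21,12],[30,0]]
[[4,7],[21,12],[30,0]]
[[4,7],[21,12],[30,0]]
[[4,7],[21,12],[30,10],[37,0]]
[[4,7],[21,12],[29,18],[40,0]]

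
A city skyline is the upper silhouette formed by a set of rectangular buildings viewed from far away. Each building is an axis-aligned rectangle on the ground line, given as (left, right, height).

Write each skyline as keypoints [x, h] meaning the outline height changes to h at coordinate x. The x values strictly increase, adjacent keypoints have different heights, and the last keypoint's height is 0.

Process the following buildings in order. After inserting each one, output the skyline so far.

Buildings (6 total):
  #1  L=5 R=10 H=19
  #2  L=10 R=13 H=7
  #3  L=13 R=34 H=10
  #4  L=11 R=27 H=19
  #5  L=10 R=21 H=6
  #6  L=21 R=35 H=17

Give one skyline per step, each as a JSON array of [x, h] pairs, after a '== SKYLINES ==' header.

== SKYLINES ==
[[5,19],[10,0]]
[[5,19],[10,7],[13,0]]
[[5,19],[10,7],[13,10],[34,0]]
[[5,19],[10,7],[11,19],[27,10],[34,0]]
[[5,19],[10,7],[11,19],[27,10],[34,0]]
[[5,19],[10,7],[11,19],[27,17],[35,0]]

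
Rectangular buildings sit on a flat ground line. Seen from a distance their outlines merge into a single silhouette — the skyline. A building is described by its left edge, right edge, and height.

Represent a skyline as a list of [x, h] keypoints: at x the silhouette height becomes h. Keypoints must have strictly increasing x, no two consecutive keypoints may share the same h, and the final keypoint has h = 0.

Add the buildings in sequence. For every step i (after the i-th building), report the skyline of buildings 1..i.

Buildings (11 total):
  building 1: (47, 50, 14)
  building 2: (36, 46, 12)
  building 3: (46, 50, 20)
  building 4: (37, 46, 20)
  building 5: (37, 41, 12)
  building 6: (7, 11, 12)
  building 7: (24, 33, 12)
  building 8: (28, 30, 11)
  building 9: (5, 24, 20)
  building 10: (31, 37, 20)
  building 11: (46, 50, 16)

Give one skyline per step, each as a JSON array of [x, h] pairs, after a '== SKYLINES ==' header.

== SKYLINES ==
[[47,14],[50,0]]
[[36,12],[46,0],[47,14],[50,0]]
[[36,12],[46,20],[50,0]]
[[36,12],[37,20],[50,0]]
[[36,12],[37,20],[50,0]]
[[7,12],[11,0],[36,12],[37,20],[50,0]]
[[7,12],[11,0],[24,12],[33,0],[36,12],[37,20],[50,0]]
[[7,12],[11,0],[24,12],[33,0],[36,12],[37,20],[50,0]]
[[5,20],[24,12],[33,0],[36,12],[37,20],[50,0]]
[[5,20],[24,12],[31,20],[50,0]]
[[5,20],[24,12],[31,20],[50,0]]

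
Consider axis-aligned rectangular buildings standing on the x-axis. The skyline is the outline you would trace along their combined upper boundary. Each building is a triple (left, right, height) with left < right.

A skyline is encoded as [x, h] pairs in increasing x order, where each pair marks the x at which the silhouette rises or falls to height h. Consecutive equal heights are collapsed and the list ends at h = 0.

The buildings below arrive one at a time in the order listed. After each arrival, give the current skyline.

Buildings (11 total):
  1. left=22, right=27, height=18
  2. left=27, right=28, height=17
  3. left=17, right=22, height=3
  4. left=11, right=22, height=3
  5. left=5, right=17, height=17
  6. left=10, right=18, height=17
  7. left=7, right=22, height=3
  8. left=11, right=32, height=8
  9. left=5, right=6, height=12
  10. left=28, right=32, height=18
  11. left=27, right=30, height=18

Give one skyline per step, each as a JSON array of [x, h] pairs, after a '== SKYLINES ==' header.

== SKYLINES ==
[[22,18],[27,0]]
[[22,18],[27,17],[28,0]]
[[17,3],[22,18],[27,17],[28,0]]
[[11,3],[22,18],[27,17],[28,0]]
[[5,17],[17,3],[22,18],[27,17],[28,0]]
[[5,17],[18,3],[22,18],[27,17],[28,0]]
[[5,17],[18,3],[22,18],[27,17],[28,0]]
[[5,17],[18,8],[22,18],[27,17],[28,8],[32,0]]
[[5,17],[18,8],[22,18],[27,17],[28,8],[32,0]]
[[5,17],[18,8],[22,18],[27,17],[28,18],[32,0]]
[[5,17],[18,8],[22,18],[32,0]]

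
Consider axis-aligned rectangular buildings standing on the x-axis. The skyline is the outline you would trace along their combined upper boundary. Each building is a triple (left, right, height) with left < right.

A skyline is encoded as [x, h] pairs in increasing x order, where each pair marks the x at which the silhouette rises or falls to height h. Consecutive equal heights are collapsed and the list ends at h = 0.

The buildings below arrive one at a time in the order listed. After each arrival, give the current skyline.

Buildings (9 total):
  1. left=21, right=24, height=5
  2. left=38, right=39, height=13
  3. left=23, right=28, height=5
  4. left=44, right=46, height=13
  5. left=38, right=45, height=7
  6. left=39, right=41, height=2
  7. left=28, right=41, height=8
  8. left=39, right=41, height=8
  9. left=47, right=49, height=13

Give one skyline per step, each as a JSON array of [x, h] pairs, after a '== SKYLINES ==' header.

== SKYLINES ==
[[21,5],[24,0]]
[[21,5],[24,0],[38,13],[39,0]]
[[21,5],[28,0],[38,13],[39,0]]
[[21,5],[28,0],[38,13],[39,0],[44,13],[46,0]]
[[21,5],[28,0],[38,13],[39,7],[44,13],[46,0]]
[[21,5],[28,0],[38,13],[39,7],[44,13],[46,0]]
[[21,5],[28,8],[38,13],[39,8],[41,7],[44,13],[46,0]]
[[21,5],[28,8],[38,13],[39,8],[41,7],[44,13],[46,0]]
[[21,5],[28,8],[38,13],[39,8],[41,7],[44,13],[46,0],[47,13],[49,0]]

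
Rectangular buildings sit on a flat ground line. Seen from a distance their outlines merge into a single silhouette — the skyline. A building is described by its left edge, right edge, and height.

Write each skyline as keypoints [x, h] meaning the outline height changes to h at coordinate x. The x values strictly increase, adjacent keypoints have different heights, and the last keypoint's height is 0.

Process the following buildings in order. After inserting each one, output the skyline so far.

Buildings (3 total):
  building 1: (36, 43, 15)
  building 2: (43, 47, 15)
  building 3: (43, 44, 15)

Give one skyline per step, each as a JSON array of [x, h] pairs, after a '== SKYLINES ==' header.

== SKYLINES ==
[[36,15],[43,0]]
[[36,15],[47,0]]
[[36,15],[47,0]]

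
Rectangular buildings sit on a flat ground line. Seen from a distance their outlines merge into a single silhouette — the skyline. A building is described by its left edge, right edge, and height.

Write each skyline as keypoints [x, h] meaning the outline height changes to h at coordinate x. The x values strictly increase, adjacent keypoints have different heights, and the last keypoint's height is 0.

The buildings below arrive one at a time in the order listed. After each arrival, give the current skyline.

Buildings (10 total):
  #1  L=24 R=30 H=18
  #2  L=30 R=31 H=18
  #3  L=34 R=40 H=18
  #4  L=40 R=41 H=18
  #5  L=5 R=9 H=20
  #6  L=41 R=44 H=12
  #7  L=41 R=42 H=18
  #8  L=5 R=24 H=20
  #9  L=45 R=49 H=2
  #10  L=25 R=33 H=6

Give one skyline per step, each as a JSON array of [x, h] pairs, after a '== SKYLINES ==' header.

== SKYLINES ==
[[24,18],[30,0]]
[[24,18],[31,0]]
[[24,18],[31,0],[34,18],[40,0]]
[[24,18],[31,0],[34,18],[41,0]]
[[5,20],[9,0],[24,18],[31,0],[34,18],[41,0]]
[[5,20],[9,0],[24,18],[31,0],[34,18],[41,12],[44,0]]
[[5,20],[9,0],[24,18],[31,0],[34,18],[42,12],[44,0]]
[[5,20],[24,18],[31,0],[34,18],[42,12],[44,0]]
[[5,20],[24,18],[31,0],[34,18],[42,12],[44,0],[45,2],[49,0]]
[[5,20],[24,18],[31,6],[33,0],[34,18],[42,12],[44,0],[45,2],[49,0]]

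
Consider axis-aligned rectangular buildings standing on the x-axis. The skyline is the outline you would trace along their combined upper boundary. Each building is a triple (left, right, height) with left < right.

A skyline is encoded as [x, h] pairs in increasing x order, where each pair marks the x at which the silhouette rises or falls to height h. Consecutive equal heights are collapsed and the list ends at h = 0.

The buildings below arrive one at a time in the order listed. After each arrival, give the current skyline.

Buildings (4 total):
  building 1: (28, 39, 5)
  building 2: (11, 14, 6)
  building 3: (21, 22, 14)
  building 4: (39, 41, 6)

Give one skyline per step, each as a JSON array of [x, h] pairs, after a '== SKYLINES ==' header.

== SKYLINES ==
[[28,5],[39,0]]
[[11,6],[14,0],[28,5],[39,0]]
[[11,6],[14,0],[21,14],[22,0],[28,5],[39,0]]
[[11,6],[14,0],[21,14],[22,0],[28,5],[39,6],[41,0]]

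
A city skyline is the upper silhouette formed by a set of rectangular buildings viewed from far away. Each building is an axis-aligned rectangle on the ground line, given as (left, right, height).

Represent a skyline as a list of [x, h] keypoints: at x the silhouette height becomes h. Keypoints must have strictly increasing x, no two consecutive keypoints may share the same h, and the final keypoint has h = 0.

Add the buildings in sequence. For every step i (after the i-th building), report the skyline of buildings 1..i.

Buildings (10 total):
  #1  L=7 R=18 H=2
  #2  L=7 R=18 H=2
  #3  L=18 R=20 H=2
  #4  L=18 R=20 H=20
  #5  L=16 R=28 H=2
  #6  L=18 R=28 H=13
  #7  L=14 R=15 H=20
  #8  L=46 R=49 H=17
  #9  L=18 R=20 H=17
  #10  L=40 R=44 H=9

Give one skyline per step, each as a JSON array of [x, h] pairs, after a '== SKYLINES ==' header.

== SKYLINES ==
[[7,2],[18,0]]
[[7,2],[18,0]]
[[7,2],[20,0]]
[[7,2],[18,20],[20,0]]
[[7,2],[18,20],[20,2],[28,0]]
[[7,2],[18,20],[20,13],[28,0]]
[[7,2],[14,20],[15,2],[18,20],[20,13],[28,0]]
[[7,2],[14,20],[15,2],[18,20],[20,13],[28,0],[46,17],[49,0]]
[[7,2],[14,20],[15,2],[18,20],[20,13],[28,0],[46,17],[49,0]]
[[7,2],[14,20],[15,2],[18,20],[20,13],[28,0],[40,9],[44,0],[46,17],[49,0]]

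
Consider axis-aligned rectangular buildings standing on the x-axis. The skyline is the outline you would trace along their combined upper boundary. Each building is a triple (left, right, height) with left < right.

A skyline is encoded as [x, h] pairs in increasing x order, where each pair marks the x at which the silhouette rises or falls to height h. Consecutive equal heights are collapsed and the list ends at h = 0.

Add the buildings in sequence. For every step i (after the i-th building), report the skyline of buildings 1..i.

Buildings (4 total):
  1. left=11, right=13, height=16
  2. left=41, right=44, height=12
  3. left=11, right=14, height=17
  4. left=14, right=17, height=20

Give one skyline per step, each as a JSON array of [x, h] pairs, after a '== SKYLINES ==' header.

== SKYLINES ==
[[11,16],[13,0]]
[[11,16],[13,0],[41,12],[44,0]]
[[11,17],[14,0],[41,12],[44,0]]
[[11,17],[14,20],[17,0],[41,12],[44,0]]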